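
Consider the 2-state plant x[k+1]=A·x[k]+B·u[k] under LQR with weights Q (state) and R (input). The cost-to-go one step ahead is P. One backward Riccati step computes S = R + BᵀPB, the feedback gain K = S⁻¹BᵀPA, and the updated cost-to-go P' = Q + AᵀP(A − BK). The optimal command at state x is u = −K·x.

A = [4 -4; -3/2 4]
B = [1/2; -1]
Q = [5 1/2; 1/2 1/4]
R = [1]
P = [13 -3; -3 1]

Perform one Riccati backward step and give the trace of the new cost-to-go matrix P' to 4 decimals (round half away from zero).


BᵀP = [9.5000 -2.5000]
S = R + BᵀPB = [1] + [7.2500] = [8.2500]
BᵀPA = [41.7500 -48.0000]
K = S⁻¹·BᵀPA = [5.0606 -5.8182]
A−BK = [1.4697 -1.0909; 3.5606 -1.8182]
AᵀP(A−BK) = [34.9697 -37.0909; -37.0909 40.7273]
P' = Q + AᵀP(A−BK) = [39.9697 -36.5909; -36.5909 40.9773]
tr(P') = 80.9470

80.9470


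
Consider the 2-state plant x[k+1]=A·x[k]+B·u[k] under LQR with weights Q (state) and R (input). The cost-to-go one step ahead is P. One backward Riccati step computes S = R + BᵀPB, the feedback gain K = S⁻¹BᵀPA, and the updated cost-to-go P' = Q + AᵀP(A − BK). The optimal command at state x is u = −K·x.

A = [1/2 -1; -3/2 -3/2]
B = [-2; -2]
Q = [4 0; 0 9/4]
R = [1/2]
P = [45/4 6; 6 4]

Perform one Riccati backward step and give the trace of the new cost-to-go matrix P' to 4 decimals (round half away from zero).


BᵀP = [-34.5000 -20.0000]
S = R + BᵀPB = [1/2] + [109.0000] = [109.5000]
BᵀPA = [12.7500 64.5000]
K = S⁻¹·BᵀPA = [0.1164 0.5890]
A−BK = [0.7329 0.1781; -1.2671 -0.3219]
AᵀP(A−BK) = [1.3279 0.3647; 0.3647 0.2568]
P' = Q + AᵀP(A−BK) = [5.3279 0.3647; 0.3647 2.5068]
tr(P') = 7.8348

7.8348


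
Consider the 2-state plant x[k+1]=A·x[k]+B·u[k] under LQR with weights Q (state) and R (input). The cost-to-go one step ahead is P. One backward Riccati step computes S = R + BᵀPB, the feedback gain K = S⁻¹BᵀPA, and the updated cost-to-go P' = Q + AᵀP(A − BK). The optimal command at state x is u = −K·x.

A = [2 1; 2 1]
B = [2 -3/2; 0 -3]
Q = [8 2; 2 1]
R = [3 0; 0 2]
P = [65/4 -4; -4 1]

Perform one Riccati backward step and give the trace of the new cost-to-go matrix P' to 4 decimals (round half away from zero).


10.7039

BᵀP = [32.5000 -8.0000; -12.3750 3.0000]
S = R + BᵀPB = [3 0; 0 2] + [65.0000 -24.7500; -24.7500 9.5625] = [68.0000 -24.7500; -24.7500 11.5625]
BᵀPA = [49.0000 24.5000; -18.7500 -9.3750]
K = S⁻¹·BᵀPA = [0.5901 0.2951; -0.3584 -0.1792]
A−BK = [0.2821 0.1411; 0.9248 0.4624]
AᵀP(A−BK) = [1.3631 0.6815; 0.6815 0.3408]
P' = Q + AᵀP(A−BK) = [9.3631 2.6815; 2.6815 1.3408]
tr(P') = 10.7039


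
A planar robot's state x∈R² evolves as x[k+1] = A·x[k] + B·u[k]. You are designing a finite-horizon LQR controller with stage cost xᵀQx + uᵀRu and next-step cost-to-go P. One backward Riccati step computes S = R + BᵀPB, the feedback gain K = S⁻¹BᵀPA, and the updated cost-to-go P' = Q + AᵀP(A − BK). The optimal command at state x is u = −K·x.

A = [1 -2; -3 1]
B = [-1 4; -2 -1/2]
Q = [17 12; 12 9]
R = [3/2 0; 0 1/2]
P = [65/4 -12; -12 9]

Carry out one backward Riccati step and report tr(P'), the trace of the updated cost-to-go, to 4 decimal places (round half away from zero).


27.1912

BᵀP = [7.7500 -6.0000; 71.0000 -52.5000]
S = R + BᵀPB = [3/2 0; 0 1/2] + [4.2500 34.0000; 34.0000 310.2500] = [5.7500 34.0000; 34.0000 310.7500]
BᵀPA = [25.7500 -21.5000; 228.5000 -194.5000]
K = S⁻¹·BᵀPA = [0.3691 -0.1080; 0.6949 -0.6141]
A−BK = [-1.4107 0.3484; -1.9144 0.4770]
AᵀP(A−BK) = [0.9534 -0.3998; -0.3998 0.2378]
P' = Q + AᵀP(A−BK) = [17.9534 11.6002; 11.6002 9.2378]
tr(P') = 27.1912


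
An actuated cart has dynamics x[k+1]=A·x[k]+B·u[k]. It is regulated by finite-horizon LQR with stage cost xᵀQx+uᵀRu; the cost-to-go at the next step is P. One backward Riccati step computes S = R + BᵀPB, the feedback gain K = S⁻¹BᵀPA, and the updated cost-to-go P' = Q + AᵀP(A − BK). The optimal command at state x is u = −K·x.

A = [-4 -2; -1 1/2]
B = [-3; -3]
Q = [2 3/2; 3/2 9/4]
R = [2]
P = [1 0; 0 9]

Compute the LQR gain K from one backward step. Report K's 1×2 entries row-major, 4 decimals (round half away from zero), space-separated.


0.4239 -0.0815

BᵀP = [-3.0000 -27.0000]
S = R + BᵀPB = [2] + [90.0000] = [92.0000]
BᵀPA = [39.0000 -7.5000]
K = S⁻¹·BᵀPA = [0.4239 -0.0815]
A−BK = [-2.7283 -2.2446; 0.2717 0.2554]
AᵀP(A−BK) = [8.4674 6.6793; 6.6793 5.6386]
P' = Q + AᵀP(A−BK) = [10.4674 8.1793; 8.1793 7.8886]
tr(P') = 18.3560


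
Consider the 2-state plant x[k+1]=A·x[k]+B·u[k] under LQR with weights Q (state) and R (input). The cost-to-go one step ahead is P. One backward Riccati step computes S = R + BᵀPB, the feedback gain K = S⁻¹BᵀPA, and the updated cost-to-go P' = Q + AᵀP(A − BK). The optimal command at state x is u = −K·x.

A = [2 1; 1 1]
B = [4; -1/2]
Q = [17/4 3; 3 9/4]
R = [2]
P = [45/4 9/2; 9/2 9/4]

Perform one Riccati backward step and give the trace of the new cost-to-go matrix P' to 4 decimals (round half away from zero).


BᵀP = [42.7500 16.8750]
S = R + BᵀPB = [2] + [162.5625] = [164.5625]
BᵀPA = [102.3750 59.6250]
K = S⁻¹·BᵀPA = [0.6221 0.3623]
A−BK = [-0.4884 -0.4493; 1.3111 1.1812]
AᵀP(A−BK) = [1.5621 1.1570; 1.1570 0.8964]
P' = Q + AᵀP(A−BK) = [5.8121 4.1570; 4.1570 3.1464]
tr(P') = 8.9585

8.9585


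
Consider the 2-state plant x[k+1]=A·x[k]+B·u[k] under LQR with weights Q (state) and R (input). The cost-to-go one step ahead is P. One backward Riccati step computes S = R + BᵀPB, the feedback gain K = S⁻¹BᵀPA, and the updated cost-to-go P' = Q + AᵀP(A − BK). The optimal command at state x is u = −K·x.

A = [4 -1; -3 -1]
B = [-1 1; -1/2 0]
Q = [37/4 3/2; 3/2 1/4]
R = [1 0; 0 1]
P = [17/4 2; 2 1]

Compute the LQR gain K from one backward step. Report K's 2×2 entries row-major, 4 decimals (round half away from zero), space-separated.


BᵀP = [-5.2500 -2.5000; 4.2500 2.0000]
S = R + BᵀPB = [1 0; 0 1] + [6.5000 -5.2500; -5.2500 4.2500] = [7.5000 -5.2500; -5.2500 5.2500]
BᵀPA = [-13.5000 7.7500; 11.0000 -6.2500]
K = S⁻¹·BᵀPA = [-1.1111 0.6667; 0.9841 -0.5238]
A−BK = [1.9048 0.1905; -3.5556 -0.6667]
AᵀP(A−BK) = [3.1746 -1.2381; -1.2381 0.8095]
P' = Q + AᵀP(A−BK) = [12.4246 0.2619; 0.2619 1.0595]
tr(P') = 13.4841

-1.1111 0.6667 0.9841 -0.5238


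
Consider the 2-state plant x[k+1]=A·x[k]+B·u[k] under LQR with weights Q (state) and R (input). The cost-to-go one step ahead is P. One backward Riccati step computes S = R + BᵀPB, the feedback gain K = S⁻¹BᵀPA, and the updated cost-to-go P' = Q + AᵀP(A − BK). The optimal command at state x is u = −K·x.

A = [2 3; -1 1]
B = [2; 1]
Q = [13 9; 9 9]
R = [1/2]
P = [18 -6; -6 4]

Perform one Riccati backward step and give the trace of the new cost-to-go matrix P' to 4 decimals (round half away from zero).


35.8476

BᵀP = [30.0000 -8.0000]
S = R + BᵀPB = [1/2] + [52.0000] = [52.5000]
BᵀPA = [68.0000 82.0000]
K = S⁻¹·BᵀPA = [1.2952 1.5619]
A−BK = [-0.5905 -0.1238; -2.2952 -0.5619]
AᵀP(A−BK) = [11.9238 3.7905; 3.7905 1.9238]
P' = Q + AᵀP(A−BK) = [24.9238 12.7905; 12.7905 10.9238]
tr(P') = 35.8476


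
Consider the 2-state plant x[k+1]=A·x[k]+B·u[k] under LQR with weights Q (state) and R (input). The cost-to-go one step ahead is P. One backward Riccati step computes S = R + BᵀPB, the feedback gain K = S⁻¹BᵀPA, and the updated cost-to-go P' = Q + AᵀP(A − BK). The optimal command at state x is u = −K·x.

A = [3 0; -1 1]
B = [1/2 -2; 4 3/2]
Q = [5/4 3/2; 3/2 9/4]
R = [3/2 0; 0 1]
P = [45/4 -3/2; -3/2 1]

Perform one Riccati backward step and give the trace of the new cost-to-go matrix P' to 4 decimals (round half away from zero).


BᵀP = [-0.3750 3.2500; -24.7500 4.5000]
S = R + BᵀPB = [3/2 0; 0 1] + [12.8125 5.6250; 5.6250 56.2500] = [14.3125 5.6250; 5.6250 57.2500]
BᵀPA = [-4.3750 3.2500; -78.7500 4.5000]
K = S⁻¹·BᵀPA = [0.2444 0.2041; -1.3996 0.0586]
A−BK = [0.0787 0.0151; 0.1219 0.0959]
AᵀP(A−BK) = [2.1041 0.0038; 0.0038 0.0733]
P' = Q + AᵀP(A−BK) = [3.3541 1.5038; 1.5038 2.3233]
tr(P') = 5.6774

5.6774


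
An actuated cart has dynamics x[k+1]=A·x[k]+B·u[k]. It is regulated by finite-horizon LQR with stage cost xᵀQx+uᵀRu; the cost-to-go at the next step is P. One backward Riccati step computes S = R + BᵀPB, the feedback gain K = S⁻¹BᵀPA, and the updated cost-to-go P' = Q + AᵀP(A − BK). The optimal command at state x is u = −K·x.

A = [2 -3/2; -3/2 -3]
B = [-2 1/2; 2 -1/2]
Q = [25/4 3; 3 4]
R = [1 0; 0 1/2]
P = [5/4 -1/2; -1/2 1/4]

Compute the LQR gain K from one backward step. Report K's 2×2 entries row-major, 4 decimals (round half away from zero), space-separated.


BᵀP = [-3.5000 1.5000; 0.8750 -0.3750]
S = R + BᵀPB = [1 0; 0 1/2] + [10.0000 -2.5000; -2.5000 0.6250] = [11.0000 -2.5000; -2.5000 1.1250]
BᵀPA = [-9.2500 0.7500; 2.3125 -0.1875]
K = S⁻¹·BᵀPA = [-0.7551 0.0612; 0.3776 -0.0306]
A−BK = [0.3010 -1.3622; 0.1990 -3.1378]
AᵀP(A−BK) = [0.7047 -0.1129; -0.1129 0.5108]
P' = Q + AᵀP(A−BK) = [6.9547 2.8871; 2.8871 4.5108]
tr(P') = 11.4656

-0.7551 0.0612 0.3776 -0.0306


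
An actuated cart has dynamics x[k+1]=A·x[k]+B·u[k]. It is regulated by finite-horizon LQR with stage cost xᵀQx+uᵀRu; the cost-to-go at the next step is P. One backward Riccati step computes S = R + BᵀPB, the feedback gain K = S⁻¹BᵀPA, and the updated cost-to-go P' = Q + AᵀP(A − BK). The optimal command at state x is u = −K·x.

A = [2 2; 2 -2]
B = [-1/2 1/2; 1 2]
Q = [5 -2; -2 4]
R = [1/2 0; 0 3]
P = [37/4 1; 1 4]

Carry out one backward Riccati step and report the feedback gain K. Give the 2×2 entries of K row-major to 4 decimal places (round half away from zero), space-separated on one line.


BᵀP = [-3.6250 3.5000; 6.6250 8.5000]
S = R + BᵀPB = [1/2 0; 0 3] + [5.3125 5.1875; 5.1875 20.3125] = [5.8125 5.1875; 5.1875 23.3125]
BᵀPA = [-0.2500 -14.2500; 30.2500 -3.7500]
K = S⁻¹·BᵀPA = [-1.4987 -2.8800; 1.6311 0.4800]
A−BK = [0.4351 0.3200; 0.2365 -0.0800]
AᵀP(A−BK) = [11.2852 5.7600; 5.7600 5.7600]
P' = Q + AᵀP(A−BK) = [16.2852 3.7600; 3.7600 9.7600]
tr(P') = 26.0452

-1.4987 -2.8800 1.6311 0.4800


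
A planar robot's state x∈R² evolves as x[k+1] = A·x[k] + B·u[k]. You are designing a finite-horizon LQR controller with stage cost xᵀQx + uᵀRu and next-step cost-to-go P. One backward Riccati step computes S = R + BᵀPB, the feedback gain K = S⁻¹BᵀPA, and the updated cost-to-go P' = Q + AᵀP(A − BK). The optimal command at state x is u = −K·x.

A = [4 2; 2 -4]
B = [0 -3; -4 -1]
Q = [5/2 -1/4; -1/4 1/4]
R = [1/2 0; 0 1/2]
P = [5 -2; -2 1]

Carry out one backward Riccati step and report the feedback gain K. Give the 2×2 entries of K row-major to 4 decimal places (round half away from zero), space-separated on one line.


BᵀP = [8.0000 -4.0000; -13.0000 5.0000]
S = R + BᵀPB = [1/2 0; 0 1/2] + [16.0000 -20.0000; -20.0000 34.0000] = [16.5000 -20.0000; -20.0000 34.5000]
BᵀPA = [24.0000 32.0000; -42.0000 -46.0000]
K = S⁻¹·BᵀPA = [-0.0709 1.0871; -1.2585 -0.7031]
A−BK = [0.2245 -0.1093; 0.4579 -0.3545]
AᵀP(A−BK) = [0.8449 0.3781; 0.3781 0.8685]
P' = Q + AᵀP(A−BK) = [3.3449 0.1281; 0.1281 1.1185]
tr(P') = 4.4634

-0.0709 1.0871 -1.2585 -0.7031


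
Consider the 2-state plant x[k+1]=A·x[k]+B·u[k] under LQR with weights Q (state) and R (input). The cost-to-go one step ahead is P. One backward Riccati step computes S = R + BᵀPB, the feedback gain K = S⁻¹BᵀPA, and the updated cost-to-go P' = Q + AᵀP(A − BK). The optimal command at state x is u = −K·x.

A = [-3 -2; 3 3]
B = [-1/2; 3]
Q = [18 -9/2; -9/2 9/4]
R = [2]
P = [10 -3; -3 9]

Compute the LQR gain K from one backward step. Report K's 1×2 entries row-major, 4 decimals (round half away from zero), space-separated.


BᵀP = [-14.0000 28.5000]
S = R + BᵀPB = [2] + [92.5000] = [94.5000]
BᵀPA = [127.5000 113.5000]
K = S⁻¹·BᵀPA = [1.3492 1.2011]
A−BK = [-2.3254 -1.3995; -1.0476 -0.6032]
AᵀP(A−BK) = [52.9762 32.8651; 32.8651 20.6799]
P' = Q + AᵀP(A−BK) = [70.9762 28.3651; 28.3651 22.9299]
tr(P') = 93.9061

1.3492 1.2011


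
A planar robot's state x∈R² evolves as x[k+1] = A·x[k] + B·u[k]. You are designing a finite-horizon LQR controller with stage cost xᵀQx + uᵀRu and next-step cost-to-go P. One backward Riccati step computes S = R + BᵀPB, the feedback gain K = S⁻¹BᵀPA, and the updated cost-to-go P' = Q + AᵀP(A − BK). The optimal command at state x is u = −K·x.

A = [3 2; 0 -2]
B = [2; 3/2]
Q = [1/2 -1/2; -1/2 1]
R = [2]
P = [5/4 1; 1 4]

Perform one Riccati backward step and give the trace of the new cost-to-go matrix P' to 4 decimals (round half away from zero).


16.2955

BᵀP = [4.0000 8.0000]
S = R + BᵀPB = [2] + [20.0000] = [22.0000]
BᵀPA = [12.0000 -8.0000]
K = S⁻¹·BᵀPA = [0.5455 -0.3636]
A−BK = [1.9091 2.7273; -0.8182 -1.4545]
AᵀP(A−BK) = [4.7045 5.8636; 5.8636 10.0909]
P' = Q + AᵀP(A−BK) = [5.2045 5.3636; 5.3636 11.0909]
tr(P') = 16.2955


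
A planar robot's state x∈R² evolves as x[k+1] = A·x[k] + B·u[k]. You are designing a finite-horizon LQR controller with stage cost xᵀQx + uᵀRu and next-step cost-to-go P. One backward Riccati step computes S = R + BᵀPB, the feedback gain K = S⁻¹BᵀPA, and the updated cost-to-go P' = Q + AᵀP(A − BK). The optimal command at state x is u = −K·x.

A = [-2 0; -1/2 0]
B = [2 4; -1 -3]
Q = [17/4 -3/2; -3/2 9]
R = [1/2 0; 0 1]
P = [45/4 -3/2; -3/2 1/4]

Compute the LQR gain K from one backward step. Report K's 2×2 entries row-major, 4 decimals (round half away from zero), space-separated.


-0.3395 0.0000 -0.2724 0.0000

BᵀP = [24.0000 -3.2500; 49.5000 -6.7500]
S = R + BᵀPB = [1/2 0; 0 1] + [51.2500 105.7500; 105.7500 218.2500] = [51.7500 105.7500; 105.7500 219.2500]
BᵀPA = [-46.3750 0.0000; -95.6250 0.0000]
K = S⁻¹·BᵀPA = [-0.3395 0.0000; -0.2724 0.0000]
A−BK = [-0.2314 0.0000; -1.6567 0.0000]
AᵀP(A−BK) = [0.2703 0.0000; 0.0000 0.0000]
P' = Q + AᵀP(A−BK) = [4.5203 -1.5000; -1.5000 9.0000]
tr(P') = 13.5203


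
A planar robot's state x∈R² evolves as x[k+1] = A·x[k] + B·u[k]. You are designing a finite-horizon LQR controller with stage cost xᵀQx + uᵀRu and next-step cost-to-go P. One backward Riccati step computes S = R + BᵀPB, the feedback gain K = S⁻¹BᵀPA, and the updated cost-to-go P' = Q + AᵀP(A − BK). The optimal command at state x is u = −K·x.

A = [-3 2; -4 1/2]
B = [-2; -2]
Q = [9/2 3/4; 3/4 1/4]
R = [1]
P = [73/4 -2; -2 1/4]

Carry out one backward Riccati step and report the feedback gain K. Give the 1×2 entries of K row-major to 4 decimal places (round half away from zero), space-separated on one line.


BᵀP = [-32.5000 3.5000]
S = R + BᵀPB = [1] + [58.0000] = [59.0000]
BᵀPA = [83.5000 -63.2500]
K = S⁻¹·BᵀPA = [1.4153 -1.0720]
A−BK = [-0.1695 -0.1441; -1.1695 -1.6441]
AᵀP(A−BK) = [2.0763 -1.4852; -1.4852 1.2564]
P' = Q + AᵀP(A−BK) = [6.5763 -0.7352; -0.7352 1.5064]
tr(P') = 8.0826

1.4153 -1.0720


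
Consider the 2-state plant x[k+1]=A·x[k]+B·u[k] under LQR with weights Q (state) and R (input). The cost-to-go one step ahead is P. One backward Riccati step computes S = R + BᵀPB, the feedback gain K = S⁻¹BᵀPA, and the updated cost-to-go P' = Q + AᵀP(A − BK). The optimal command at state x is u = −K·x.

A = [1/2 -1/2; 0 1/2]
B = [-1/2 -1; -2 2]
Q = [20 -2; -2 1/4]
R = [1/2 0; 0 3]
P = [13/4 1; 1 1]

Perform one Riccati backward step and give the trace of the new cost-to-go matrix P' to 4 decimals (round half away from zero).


BᵀP = [-3.6250 -2.5000; -1.2500 1.0000]
S = R + BᵀPB = [1/2 0; 0 3] + [6.8125 -1.3750; -1.3750 3.2500] = [7.3125 -1.3750; -1.3750 6.2500]
BᵀPA = [-1.8125 0.5625; -0.6250 1.1250]
K = S⁻¹·BᵀPA = [-0.2782 0.1155; -0.1612 0.2054]
A−BK = [0.1997 -0.2368; -0.2340 0.3203]
AᵀP(A−BK) = [0.2076 -0.2247; -0.2247 0.2664]
P' = Q + AᵀP(A−BK) = [20.2076 -2.2247; -2.2247 0.5164]
tr(P') = 20.7240

20.7240


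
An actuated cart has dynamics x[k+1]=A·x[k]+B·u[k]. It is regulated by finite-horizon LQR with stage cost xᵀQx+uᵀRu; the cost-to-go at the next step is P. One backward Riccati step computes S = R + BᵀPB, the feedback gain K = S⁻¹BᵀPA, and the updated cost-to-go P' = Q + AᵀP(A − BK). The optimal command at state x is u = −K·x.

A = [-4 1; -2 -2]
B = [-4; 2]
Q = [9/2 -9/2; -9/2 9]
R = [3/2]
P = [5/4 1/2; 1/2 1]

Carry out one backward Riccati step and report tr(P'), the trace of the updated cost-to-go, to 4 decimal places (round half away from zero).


33.2071

BᵀP = [-4.0000 0.0000]
S = R + BᵀPB = [3/2] + [16.0000] = [17.5000]
BᵀPA = [16.0000 -4.0000]
K = S⁻¹·BᵀPA = [0.9143 -0.2286]
A−BK = [-0.3429 0.0857; -3.8286 -1.5429]
AᵀP(A−BK) = [17.3714 5.6571; 5.6571 2.3357]
P' = Q + AᵀP(A−BK) = [21.8714 1.1571; 1.1571 11.3357]
tr(P') = 33.2071


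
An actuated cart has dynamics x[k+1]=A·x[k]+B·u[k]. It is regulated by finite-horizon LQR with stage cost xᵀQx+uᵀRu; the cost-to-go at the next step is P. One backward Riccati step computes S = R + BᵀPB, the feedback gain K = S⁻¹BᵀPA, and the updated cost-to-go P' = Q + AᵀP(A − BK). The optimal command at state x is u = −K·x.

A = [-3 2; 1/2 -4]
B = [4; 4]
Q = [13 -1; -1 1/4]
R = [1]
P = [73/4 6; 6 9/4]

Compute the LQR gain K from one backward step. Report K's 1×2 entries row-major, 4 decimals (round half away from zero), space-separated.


BᵀP = [97.0000 33.0000]
S = R + BᵀPB = [1] + [520.0000] = [521.0000]
BᵀPA = [-274.5000 62.0000]
K = S⁻¹·BᵀPA = [-0.5269 0.1190]
A−BK = [-0.8925 1.5240; 2.6075 -4.4760]
AᵀP(A−BK) = [2.1863 -3.3340; -3.3340 5.6219]
P' = Q + AᵀP(A−BK) = [15.1863 -4.3340; -4.3340 5.8719]
tr(P') = 21.0582

-0.5269 0.1190


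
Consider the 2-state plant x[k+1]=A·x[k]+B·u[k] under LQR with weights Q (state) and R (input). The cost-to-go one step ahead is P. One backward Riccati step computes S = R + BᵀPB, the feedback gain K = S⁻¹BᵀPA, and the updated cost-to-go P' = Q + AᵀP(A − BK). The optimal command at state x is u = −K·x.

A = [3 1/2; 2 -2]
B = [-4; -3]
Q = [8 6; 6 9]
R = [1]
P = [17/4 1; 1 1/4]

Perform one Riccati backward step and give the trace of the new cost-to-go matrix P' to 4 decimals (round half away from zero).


BᵀP = [-20.0000 -4.7500]
S = R + BᵀPB = [1] + [94.2500] = [95.2500]
BᵀPA = [-69.5000 -0.5000]
K = S⁻¹·BᵀPA = [-0.7297 -0.0052]
A−BK = [0.0814 0.4790; -0.1890 -2.0157]
AᵀP(A−BK) = [0.5387 0.0102; 0.0102 0.0599]
P' = Q + AᵀP(A−BK) = [8.5387 6.0102; 6.0102 9.0599]
tr(P') = 17.5986

17.5986


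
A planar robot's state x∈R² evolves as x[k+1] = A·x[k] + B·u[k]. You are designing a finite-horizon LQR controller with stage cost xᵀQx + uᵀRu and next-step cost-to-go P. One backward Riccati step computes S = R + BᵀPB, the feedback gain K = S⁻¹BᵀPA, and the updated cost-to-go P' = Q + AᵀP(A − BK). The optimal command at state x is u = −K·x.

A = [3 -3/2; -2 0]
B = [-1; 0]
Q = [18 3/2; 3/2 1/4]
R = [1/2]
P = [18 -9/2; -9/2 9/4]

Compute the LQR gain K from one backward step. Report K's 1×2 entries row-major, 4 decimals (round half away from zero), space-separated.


BᵀP = [-18.0000 4.5000]
S = R + BᵀPB = [1/2] + [18.0000] = [18.5000]
BᵀPA = [-63.0000 27.0000]
K = S⁻¹·BᵀPA = [-3.4054 1.4595]
A−BK = [-0.4054 -0.0405; -2.0000 0.0000]
AᵀP(A−BK) = [10.4595 -2.5541; -2.5541 1.0946]
P' = Q + AᵀP(A−BK) = [28.4595 -1.0541; -1.0541 1.3446]
tr(P') = 29.8041

-3.4054 1.4595


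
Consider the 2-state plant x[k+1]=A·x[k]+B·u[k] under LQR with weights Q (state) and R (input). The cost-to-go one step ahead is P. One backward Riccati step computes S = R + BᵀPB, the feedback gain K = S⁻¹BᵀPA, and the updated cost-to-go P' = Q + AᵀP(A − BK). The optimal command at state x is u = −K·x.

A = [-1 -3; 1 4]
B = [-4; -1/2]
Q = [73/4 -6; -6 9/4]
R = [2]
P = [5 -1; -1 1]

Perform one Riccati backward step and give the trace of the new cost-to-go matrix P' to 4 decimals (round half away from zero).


39.5671

BᵀP = [-19.5000 3.5000]
S = R + BᵀPB = [2] + [76.2500] = [78.2500]
BᵀPA = [23.0000 72.5000]
K = S⁻¹·BᵀPA = [0.2939 0.9265]
A−BK = [0.1757 0.7061; 1.1470 4.4633]
AᵀP(A−BK) = [1.2396 4.6901; 4.6901 17.8275]
P' = Q + AᵀP(A−BK) = [19.4896 -1.3099; -1.3099 20.0775]
tr(P') = 39.5671


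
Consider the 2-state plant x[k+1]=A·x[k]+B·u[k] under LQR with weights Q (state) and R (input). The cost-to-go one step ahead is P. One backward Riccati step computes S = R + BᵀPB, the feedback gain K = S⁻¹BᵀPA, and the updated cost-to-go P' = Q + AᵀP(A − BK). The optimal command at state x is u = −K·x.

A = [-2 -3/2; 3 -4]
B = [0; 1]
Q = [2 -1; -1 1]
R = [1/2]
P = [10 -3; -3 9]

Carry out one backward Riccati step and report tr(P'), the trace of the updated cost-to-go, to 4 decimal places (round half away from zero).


BᵀP = [-3.0000 9.0000]
S = R + BᵀPB = [1/2] + [9.0000] = [9.5000]
BᵀPA = [33.0000 -31.5000]
K = S⁻¹·BᵀPA = [3.4737 -3.3158]
A−BK = [-2.0000 -1.5000; -0.4737 -0.6842]
AᵀP(A−BK) = [42.3684 20.9211; 20.9211 26.0526]
P' = Q + AᵀP(A−BK) = [44.3684 19.9211; 19.9211 27.0526]
tr(P') = 71.4211

71.4211


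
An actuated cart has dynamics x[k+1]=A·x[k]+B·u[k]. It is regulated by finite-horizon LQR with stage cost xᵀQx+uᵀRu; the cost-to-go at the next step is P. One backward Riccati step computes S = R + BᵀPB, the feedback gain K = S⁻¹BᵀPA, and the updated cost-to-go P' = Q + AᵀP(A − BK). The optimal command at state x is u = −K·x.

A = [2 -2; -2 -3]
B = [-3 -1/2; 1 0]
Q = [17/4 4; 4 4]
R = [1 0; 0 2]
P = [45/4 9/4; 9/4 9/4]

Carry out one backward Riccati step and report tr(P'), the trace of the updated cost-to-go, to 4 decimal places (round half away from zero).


39.1694

BᵀP = [-31.5000 -4.5000; -5.6250 -1.1250]
S = R + BᵀPB = [1 0; 0 2] + [90.0000 15.7500; 15.7500 2.8125] = [91.0000 15.7500; 15.7500 4.8125]
BᵀPA = [-54.0000 76.5000; -9.0000 14.6250]
K = S⁻¹·BᵀPA = [-0.6221 0.7258; 0.1659 0.6636]
A−BK = [0.2166 0.5092; -1.3779 -3.7258]
AᵀP(A−BK) = [3.8986 9.1659; 9.1659 27.0207]
P' = Q + AᵀP(A−BK) = [8.1486 13.1659; 13.1659 31.0207]
tr(P') = 39.1694


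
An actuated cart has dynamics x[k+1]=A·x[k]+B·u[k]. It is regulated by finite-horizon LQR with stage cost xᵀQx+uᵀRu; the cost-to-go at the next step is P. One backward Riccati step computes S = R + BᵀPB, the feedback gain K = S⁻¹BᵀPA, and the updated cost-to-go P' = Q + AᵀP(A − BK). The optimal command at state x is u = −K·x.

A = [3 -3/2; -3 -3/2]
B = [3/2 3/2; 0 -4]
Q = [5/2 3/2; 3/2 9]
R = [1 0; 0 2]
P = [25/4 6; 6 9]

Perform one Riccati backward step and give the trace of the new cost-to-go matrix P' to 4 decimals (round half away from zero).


15.9057

BᵀP = [9.3750 9.0000; -14.6250 -27.0000]
S = R + BᵀPB = [1 0; 0 2] + [14.0625 -21.9375; -21.9375 86.0625] = [15.0625 -21.9375; -21.9375 88.0625]
BᵀPA = [1.1250 -27.5625; 37.1250 62.4375]
K = S⁻¹·BᵀPA = [1.0808 -1.2512; 0.6908 0.3973]
A−BK = [0.3425 -0.2192; -0.2367 0.0893]
AᵀP(A−BK) = [2.3873 -0.9680; -0.9680 2.0184]
P' = Q + AᵀP(A−BK) = [4.8873 0.5320; 0.5320 11.0184]
tr(P') = 15.9057


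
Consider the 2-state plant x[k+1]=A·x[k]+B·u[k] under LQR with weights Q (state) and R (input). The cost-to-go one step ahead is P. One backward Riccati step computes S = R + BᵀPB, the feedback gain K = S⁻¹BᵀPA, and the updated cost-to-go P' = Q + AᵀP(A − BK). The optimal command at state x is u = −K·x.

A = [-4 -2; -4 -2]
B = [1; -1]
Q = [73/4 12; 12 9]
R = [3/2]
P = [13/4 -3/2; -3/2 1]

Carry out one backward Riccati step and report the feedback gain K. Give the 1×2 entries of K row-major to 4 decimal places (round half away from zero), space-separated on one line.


-1.0286 -0.5143

BᵀP = [4.7500 -2.5000]
S = R + BᵀPB = [3/2] + [7.2500] = [8.7500]
BᵀPA = [-9.0000 -4.5000]
K = S⁻¹·BᵀPA = [-1.0286 -0.5143]
A−BK = [-2.9714 -1.4857; -5.0286 -2.5143]
AᵀP(A−BK) = [10.7429 5.3714; 5.3714 2.6857]
P' = Q + AᵀP(A−BK) = [28.9929 17.3714; 17.3714 11.6857]
tr(P') = 40.6786


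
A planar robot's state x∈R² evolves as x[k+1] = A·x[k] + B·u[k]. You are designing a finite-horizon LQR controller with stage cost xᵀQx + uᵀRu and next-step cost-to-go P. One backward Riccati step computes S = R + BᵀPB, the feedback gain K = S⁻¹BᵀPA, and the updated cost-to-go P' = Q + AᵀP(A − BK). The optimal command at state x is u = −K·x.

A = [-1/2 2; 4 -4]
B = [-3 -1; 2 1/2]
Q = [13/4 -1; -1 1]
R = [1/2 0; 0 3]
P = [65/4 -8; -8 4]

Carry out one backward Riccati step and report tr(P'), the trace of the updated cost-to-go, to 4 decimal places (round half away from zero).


5.6466

BᵀP = [-64.7500 32.0000; -20.2500 10.0000]
S = R + BᵀPB = [1/2 0; 0 3] + [258.2500 80.7500; 80.7500 25.2500] = [258.7500 80.7500; 80.7500 28.2500]
BᵀPA = [160.3750 -257.5000; 50.1250 -80.5000]
K = S⁻¹·BᵀPA = [0.6121 -0.9808; 0.0248 -0.0459]
A−BK = [1.3610 -0.9884; 2.7635 -2.0154]
AᵀP(A−BK) = [0.6591 -0.6463; -0.6463 0.7375]
P' = Q + AᵀP(A−BK) = [3.9091 -1.6463; -1.6463 1.7375]
tr(P') = 5.6466


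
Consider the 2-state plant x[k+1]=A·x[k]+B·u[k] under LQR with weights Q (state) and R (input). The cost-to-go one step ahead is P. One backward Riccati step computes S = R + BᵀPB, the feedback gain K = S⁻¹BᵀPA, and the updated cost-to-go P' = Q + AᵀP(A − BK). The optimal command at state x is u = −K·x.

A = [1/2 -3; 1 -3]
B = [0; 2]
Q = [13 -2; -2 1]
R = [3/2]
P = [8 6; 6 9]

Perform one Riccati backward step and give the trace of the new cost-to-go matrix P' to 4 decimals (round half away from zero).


60.6400

BᵀP = [12.0000 18.0000]
S = R + BᵀPB = [3/2] + [36.0000] = [37.5000]
BᵀPA = [24.0000 -90.0000]
K = S⁻¹·BᵀPA = [0.6400 -2.4000]
A−BK = [0.5000 -3.0000; -0.2800 1.8000]
AᵀP(A−BK) = [1.6400 -8.4000; -8.4000 45.0000]
P' = Q + AᵀP(A−BK) = [14.6400 -10.4000; -10.4000 46.0000]
tr(P') = 60.6400


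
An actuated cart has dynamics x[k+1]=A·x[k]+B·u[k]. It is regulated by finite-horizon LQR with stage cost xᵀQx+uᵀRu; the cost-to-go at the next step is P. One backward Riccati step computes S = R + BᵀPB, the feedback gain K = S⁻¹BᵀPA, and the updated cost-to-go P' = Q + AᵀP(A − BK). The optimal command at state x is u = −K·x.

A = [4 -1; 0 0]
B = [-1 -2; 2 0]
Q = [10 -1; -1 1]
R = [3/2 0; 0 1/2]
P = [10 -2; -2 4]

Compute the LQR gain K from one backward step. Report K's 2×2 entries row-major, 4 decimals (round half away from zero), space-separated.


-0.0428 0.0107 -1.9457 0.4864

BᵀP = [-14.0000 10.0000; -20.0000 4.0000]
S = R + BᵀPB = [3/2 0; 0 1/2] + [34.0000 28.0000; 28.0000 40.0000] = [35.5000 28.0000; 28.0000 40.5000]
BᵀPA = [-56.0000 14.0000; -80.0000 20.0000]
K = S⁻¹·BᵀPA = [-0.0428 0.0107; -1.9457 0.4864]
A−BK = [0.0658 -0.0164; 0.0857 -0.0214]
AᵀP(A−BK) = [1.9457 -0.4864; -0.4864 0.1216]
P' = Q + AᵀP(A−BK) = [11.9457 -1.4864; -1.4864 1.1216]
tr(P') = 13.0673


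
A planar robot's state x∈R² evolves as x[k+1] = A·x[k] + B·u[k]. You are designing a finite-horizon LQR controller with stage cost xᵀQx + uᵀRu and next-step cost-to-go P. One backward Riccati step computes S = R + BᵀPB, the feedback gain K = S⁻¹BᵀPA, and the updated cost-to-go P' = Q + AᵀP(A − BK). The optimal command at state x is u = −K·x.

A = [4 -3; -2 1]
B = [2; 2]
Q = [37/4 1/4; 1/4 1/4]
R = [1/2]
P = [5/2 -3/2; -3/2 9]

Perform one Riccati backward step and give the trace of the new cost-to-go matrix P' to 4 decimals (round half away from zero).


BᵀP = [2.0000 15.0000]
S = R + BᵀPB = [1/2] + [34.0000] = [34.5000]
BᵀPA = [-22.0000 9.0000]
K = S⁻¹·BᵀPA = [-0.6377 0.2609]
A−BK = [5.2754 -3.5217; -0.7246 0.4783]
AᵀP(A−BK) = [85.9710 -57.2609; -57.2609 38.1522]
P' = Q + AᵀP(A−BK) = [95.2210 -57.0109; -57.0109 38.4022]
tr(P') = 133.6232

133.6232


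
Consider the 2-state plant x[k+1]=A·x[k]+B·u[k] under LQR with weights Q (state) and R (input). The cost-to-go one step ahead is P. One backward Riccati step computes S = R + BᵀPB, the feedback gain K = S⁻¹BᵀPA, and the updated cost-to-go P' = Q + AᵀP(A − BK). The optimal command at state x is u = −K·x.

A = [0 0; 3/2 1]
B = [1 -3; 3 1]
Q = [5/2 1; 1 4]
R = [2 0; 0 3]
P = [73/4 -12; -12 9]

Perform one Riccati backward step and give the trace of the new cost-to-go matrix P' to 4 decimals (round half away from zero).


7.0983

BᵀP = [-17.7500 15.0000; -66.7500 45.0000]
S = R + BᵀPB = [2 0; 0 3] + [27.2500 68.2500; 68.2500 245.2500] = [29.2500 68.2500; 68.2500 248.2500]
BᵀPA = [22.5000 15.0000; 67.5000 45.0000]
K = S⁻¹·BᵀPA = [0.3760 0.2506; 0.1685 0.1124]
A−BK = [0.1296 0.0864; 0.2035 0.1357]
AᵀP(A−BK) = [0.4142 0.2761; 0.2761 0.1841]
P' = Q + AᵀP(A−BK) = [2.9142 1.2761; 1.2761 4.1841]
tr(P') = 7.0983


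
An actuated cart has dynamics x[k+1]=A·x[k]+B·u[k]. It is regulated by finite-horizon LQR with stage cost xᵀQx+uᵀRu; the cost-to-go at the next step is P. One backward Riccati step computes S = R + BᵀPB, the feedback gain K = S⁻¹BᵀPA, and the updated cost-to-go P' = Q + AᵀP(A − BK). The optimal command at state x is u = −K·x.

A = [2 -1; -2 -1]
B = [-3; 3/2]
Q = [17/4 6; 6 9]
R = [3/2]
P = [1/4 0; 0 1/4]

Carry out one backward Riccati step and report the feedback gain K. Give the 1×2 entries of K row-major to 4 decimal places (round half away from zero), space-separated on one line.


BᵀP = [-0.7500 0.3750]
S = R + BᵀPB = [3/2] + [2.8125] = [4.3125]
BᵀPA = [-2.2500 0.3750]
K = S⁻¹·BᵀPA = [-0.5217 0.0870]
A−BK = [0.4348 -0.7391; -1.2174 -1.1304]
AᵀP(A−BK) = [0.8261 0.1957; 0.1957 0.4674]
P' = Q + AᵀP(A−BK) = [5.0761 6.1957; 6.1957 9.4674]
tr(P') = 14.5435

-0.5217 0.0870


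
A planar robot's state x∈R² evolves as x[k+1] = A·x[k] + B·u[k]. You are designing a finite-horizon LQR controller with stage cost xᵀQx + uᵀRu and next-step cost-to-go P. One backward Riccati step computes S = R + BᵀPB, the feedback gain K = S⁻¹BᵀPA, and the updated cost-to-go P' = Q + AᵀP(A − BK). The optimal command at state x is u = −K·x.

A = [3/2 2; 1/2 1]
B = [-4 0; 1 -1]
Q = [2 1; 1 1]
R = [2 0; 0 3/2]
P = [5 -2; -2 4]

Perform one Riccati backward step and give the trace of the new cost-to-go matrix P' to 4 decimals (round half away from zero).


BᵀP = [-22.0000 12.0000; 2.0000 -4.0000]
S = R + BᵀPB = [2 0; 0 3/2] + [100.0000 -12.0000; -12.0000 4.0000] = [102.0000 -12.0000; -12.0000 5.5000]
BᵀPA = [-27.0000 -32.0000; 1.0000 0.0000]
K = S⁻¹·BᵀPA = [-0.3273 -0.4221; -0.5324 -0.9209]
A−BK = [0.1906 0.3118; 0.2950 0.5012]
AᵀP(A−BK) = [0.9442 1.5252; 1.5252 2.4940]
P' = Q + AᵀP(A−BK) = [2.9442 2.5252; 2.5252 3.4940]
tr(P') = 6.4382

6.4382


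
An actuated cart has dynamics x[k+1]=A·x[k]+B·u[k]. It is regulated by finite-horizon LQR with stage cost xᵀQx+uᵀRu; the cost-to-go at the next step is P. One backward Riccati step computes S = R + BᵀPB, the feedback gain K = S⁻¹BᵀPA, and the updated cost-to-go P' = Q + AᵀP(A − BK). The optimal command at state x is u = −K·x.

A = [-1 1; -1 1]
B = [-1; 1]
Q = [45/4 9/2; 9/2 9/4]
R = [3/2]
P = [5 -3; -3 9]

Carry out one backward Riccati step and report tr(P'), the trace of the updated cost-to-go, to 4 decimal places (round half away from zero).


28.0116

BᵀP = [-8.0000 12.0000]
S = R + BᵀPB = [3/2] + [20.0000] = [21.5000]
BᵀPA = [-4.0000 4.0000]
K = S⁻¹·BᵀPA = [-0.1860 0.1860]
A−BK = [-1.1860 1.1860; -0.8140 0.8140]
AᵀP(A−BK) = [7.2558 -7.2558; -7.2558 7.2558]
P' = Q + AᵀP(A−BK) = [18.5058 -2.7558; -2.7558 9.5058]
tr(P') = 28.0116


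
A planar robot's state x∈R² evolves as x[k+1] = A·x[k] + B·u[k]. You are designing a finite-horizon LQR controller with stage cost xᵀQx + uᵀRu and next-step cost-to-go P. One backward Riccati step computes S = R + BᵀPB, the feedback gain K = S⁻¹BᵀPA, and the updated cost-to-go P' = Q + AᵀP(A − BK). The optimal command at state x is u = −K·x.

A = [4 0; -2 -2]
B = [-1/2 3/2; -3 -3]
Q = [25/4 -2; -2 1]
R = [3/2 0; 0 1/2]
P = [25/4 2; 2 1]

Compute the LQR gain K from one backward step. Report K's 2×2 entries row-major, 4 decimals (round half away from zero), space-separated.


-1.3905 0.4558 2.0051 0.1383

BᵀP = [-9.1250 -4.0000; 3.3750 0.0000]
S = R + BᵀPB = [3/2 0; 0 1/2] + [16.5625 -1.6875; -1.6875 5.0625] = [18.0625 -1.6875; -1.6875 5.5625]
BᵀPA = [-28.5000 8.0000; 13.5000 0.0000]
K = S⁻¹·BᵀPA = [-1.3905 0.4558; 2.0051 0.1383]
A−BK = [0.2971 0.0205; -0.1562 -0.2177]
AᵀP(A−BK) = [5.3009 -0.8758; -0.8758 0.3534]
P' = Q + AᵀP(A−BK) = [11.5509 -2.8758; -2.8758 1.3534]
tr(P') = 12.9043


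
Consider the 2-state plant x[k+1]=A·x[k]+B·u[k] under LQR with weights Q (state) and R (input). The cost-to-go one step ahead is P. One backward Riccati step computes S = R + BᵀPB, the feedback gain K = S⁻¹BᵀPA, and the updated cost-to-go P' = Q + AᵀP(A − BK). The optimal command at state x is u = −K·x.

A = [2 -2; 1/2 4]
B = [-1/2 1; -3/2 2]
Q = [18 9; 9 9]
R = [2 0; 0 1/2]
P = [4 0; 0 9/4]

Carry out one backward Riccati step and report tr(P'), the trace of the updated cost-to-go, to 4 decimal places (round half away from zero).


BᵀP = [-2.0000 -3.3750; 4.0000 4.5000]
S = R + BᵀPB = [2 0; 0 1/2] + [6.0625 -8.7500; -8.7500 13.0000] = [8.0625 -8.7500; -8.7500 13.5000]
BᵀPA = [-5.6875 -9.5000; 10.2500 10.0000]
K = S⁻¹·BᵀPA = [0.3998 -1.2623; 1.0184 -0.0774]
A−BK = [1.1815 -2.5537; -0.9371 2.2614]
AᵀP(A−BK) = [8.3979 -17.8858; -17.8858 40.7822]
P' = Q + AᵀP(A−BK) = [26.3979 -8.8858; -8.8858 49.7822]
tr(P') = 76.1801

76.1801


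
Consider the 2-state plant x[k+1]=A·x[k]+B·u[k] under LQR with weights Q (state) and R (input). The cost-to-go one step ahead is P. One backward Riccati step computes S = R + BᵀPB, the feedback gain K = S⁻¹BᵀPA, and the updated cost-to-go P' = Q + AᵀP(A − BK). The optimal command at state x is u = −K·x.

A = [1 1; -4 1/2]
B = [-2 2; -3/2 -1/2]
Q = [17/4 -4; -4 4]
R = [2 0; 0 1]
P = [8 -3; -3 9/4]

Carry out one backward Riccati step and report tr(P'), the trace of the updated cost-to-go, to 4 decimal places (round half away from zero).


16.5685

BᵀP = [-11.5000 2.6250; 17.5000 -7.1250]
S = R + BᵀPB = [2 0; 0 1] + [19.0625 -24.3125; -24.3125 38.5625] = [21.0625 -24.3125; -24.3125 39.5625]
BᵀPA = [-22.0000 -10.1875; 46.0000 13.9375]
K = S⁻¹·BᵀPA = [1.0240 -0.2650; 1.7920 0.1894]
A−BK = [-0.5360 0.0911; -1.5680 0.1972]
AᵀP(A−BK) = [8.0960 -0.5440; -0.5440 0.2225]
P' = Q + AᵀP(A−BK) = [12.3460 -4.5440; -4.5440 4.2225]
tr(P') = 16.5685


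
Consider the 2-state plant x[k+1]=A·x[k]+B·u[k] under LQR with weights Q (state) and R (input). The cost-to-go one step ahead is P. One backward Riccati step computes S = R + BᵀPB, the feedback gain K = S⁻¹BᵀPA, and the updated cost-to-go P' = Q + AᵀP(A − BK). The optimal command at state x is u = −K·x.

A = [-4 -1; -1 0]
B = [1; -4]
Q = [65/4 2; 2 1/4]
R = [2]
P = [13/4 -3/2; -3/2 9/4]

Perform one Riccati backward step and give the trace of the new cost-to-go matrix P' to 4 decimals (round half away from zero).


BᵀP = [9.2500 -10.5000]
S = R + BᵀPB = [2] + [51.2500] = [53.2500]
BᵀPA = [-26.5000 -9.2500]
K = S⁻¹·BᵀPA = [-0.4977 -0.1737]
A−BK = [-3.5023 -0.8263; -2.9906 -0.6948]
AᵀP(A−BK) = [29.0622 6.8967; 6.8967 1.6432]
P' = Q + AᵀP(A−BK) = [45.3122 8.8967; 8.8967 1.8932]
tr(P') = 47.2054

47.2054


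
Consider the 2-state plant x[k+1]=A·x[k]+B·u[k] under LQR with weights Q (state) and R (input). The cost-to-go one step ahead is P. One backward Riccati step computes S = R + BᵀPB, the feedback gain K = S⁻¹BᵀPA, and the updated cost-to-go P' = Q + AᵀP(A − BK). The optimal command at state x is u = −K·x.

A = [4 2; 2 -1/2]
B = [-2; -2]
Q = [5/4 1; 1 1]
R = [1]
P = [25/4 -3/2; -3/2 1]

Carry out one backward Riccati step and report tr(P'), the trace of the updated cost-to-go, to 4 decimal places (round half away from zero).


17.3750

BᵀP = [-9.5000 1.0000]
S = R + BᵀPB = [1] + [17.0000] = [18.0000]
BᵀPA = [-36.0000 -19.5000]
K = S⁻¹·BᵀPA = [-2.0000 -1.0833]
A−BK = [0.0000 -0.1667; -2.0000 -2.6667]
AᵀP(A−BK) = [8.0000 7.0000; 7.0000 7.1250]
P' = Q + AᵀP(A−BK) = [9.2500 8.0000; 8.0000 8.1250]
tr(P') = 17.3750


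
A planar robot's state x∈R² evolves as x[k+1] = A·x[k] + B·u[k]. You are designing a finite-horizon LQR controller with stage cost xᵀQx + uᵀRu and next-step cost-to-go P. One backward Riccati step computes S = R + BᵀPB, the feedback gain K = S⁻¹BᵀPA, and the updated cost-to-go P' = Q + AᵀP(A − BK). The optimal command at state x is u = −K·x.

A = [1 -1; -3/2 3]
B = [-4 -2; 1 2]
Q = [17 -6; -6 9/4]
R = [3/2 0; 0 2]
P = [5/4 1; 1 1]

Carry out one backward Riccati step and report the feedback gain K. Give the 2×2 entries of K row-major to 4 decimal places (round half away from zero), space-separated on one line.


BᵀP = [-4.0000 -3.0000; -0.5000 0.0000]
S = R + BᵀPB = [3/2 0; 0 2] + [13.0000 2.0000; 2.0000 1.0000] = [14.5000 2.0000; 2.0000 3.0000]
BᵀPA = [0.5000 -5.0000; -0.5000 0.5000]
K = S⁻¹·BᵀPA = [0.0633 -0.4051; -0.2089 0.4367]
A−BK = [0.8354 -1.7468; -1.1456 2.5316]
AᵀP(A−BK) = [0.3639 -0.8291; -0.8291 2.0063]
P' = Q + AᵀP(A−BK) = [17.3639 -6.8291; -6.8291 4.2563]
tr(P') = 21.6203

0.0633 -0.4051 -0.2089 0.4367


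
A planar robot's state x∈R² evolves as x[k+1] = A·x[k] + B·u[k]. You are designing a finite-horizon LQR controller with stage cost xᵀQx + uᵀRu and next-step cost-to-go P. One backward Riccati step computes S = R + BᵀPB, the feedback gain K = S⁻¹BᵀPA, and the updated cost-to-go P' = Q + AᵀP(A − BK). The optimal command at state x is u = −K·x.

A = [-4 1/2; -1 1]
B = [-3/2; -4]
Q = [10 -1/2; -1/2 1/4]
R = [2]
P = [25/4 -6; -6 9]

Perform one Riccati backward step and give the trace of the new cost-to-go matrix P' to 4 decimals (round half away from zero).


BᵀP = [14.6250 -27.0000]
S = R + BᵀPB = [2] + [86.0625] = [88.0625]
BᵀPA = [-31.5000 -19.6875]
K = S⁻¹·BᵀPA = [-0.3577 -0.2236]
A−BK = [-4.5366 0.1647; -2.4308 0.1057]
AᵀP(A−BK) = [49.7324 -1.5422; -1.5422 0.1611]
P' = Q + AᵀP(A−BK) = [59.7324 -2.0422; -2.0422 0.4111]
tr(P') = 60.1435

60.1435


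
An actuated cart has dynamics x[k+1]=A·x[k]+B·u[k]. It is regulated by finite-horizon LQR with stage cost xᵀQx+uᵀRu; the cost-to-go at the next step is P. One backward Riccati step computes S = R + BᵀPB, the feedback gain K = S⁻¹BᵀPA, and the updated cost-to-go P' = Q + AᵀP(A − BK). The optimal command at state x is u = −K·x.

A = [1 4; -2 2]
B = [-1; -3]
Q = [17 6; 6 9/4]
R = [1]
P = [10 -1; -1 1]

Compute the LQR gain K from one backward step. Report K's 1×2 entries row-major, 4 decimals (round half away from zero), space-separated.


-0.2143 -2.2857

BᵀP = [-7.0000 -2.0000]
S = R + BᵀPB = [1] + [13.0000] = [14.0000]
BᵀPA = [-3.0000 -32.0000]
K = S⁻¹·BᵀPA = [-0.2143 -2.2857]
A−BK = [0.7857 1.7143; -2.6429 -4.8571]
AᵀP(A−BK) = [17.3571 35.1429; 35.1429 74.8571]
P' = Q + AᵀP(A−BK) = [34.3571 41.1429; 41.1429 77.1071]
tr(P') = 111.4643


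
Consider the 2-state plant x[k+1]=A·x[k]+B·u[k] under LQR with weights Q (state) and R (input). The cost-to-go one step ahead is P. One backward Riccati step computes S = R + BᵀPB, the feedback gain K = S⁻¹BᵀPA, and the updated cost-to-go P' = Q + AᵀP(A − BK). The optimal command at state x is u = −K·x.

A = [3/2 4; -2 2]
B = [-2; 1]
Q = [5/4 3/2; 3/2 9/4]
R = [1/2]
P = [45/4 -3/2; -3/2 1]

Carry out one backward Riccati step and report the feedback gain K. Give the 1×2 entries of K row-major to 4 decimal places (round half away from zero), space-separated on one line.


-0.8381 -1.6762

BᵀP = [-24.0000 4.0000]
S = R + BᵀPB = [1/2] + [52.0000] = [52.5000]
BᵀPA = [-44.0000 -88.0000]
K = S⁻¹·BᵀPA = [-0.8381 -1.6762]
A−BK = [-0.1762 0.6476; -1.1619 3.6762]
AᵀP(A−BK) = [1.4363 -2.7524; -2.7524 12.4952]
P' = Q + AᵀP(A−BK) = [2.6863 -1.2524; -1.2524 14.7452]
tr(P') = 17.4315
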